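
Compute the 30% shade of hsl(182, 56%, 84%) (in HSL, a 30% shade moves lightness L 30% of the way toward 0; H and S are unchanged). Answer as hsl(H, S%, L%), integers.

hsl(182, 56%, 59%)

L moves 30% from 84 toward 0: 84 − 25.2 = 58.8 → 59.
H and S are unchanged.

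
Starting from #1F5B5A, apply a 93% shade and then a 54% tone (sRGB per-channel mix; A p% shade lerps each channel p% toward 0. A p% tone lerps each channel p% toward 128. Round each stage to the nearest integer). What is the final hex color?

#464848

#1F5B5A is rgb(31, 91, 90).
A 93% shade moves each channel 93% toward 0:
  R: 31 − 28.83 = 2.17 → 2
  G: 91 + 0.93×(0−91) = 91 − 84.63 = 6.37 → 6
  B: 90 + 0.93×(0−90) = 90 − 83.7 = 6.3 → 6
After the shade: rgb(2, 6, 6) = #020606.
Per channel, c → c + 0.54(128 − c):
  R: 2 + 0.54×(128−2) = 2 + 68.04 = 70.04 → 70
  G: 6 + 65.88 = 71.88 → 72
  B: 6 + 65.88 = 71.88 → 72
rgb(70, 72, 72) = #464848.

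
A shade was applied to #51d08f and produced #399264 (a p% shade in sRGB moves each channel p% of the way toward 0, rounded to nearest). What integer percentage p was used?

#51d08f is rgb(81, 208, 143); #399264 is rgb(57, 146, 100).
On the G channel (widest range): 146 ≈ 208 + (p/100)(0 − 208), so p ≈ 100×(146 − 208)/(0 − 208) = -6200/-208 = 29.81.
p = 30 reproduces all three channels after rounding.

30%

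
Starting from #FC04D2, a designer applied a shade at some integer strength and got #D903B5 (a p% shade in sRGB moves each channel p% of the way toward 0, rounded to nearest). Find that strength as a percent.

#FC04D2 is rgb(252, 4, 210); #D903B5 is rgb(217, 3, 181).
On the R channel (widest range): 217 ≈ 252 + (p/100)(0 − 252), so p ≈ 100×(217 − 252)/(0 − 252) = -3500/-252 = 13.89.
p = 14 reproduces all three channels after rounding.

14%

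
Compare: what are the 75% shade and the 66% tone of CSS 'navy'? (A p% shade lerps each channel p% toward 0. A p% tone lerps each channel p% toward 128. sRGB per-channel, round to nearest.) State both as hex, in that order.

CSS navy is rgb(0, 0, 128).
75% shade:
  R: 0 + 0 = 0 → 0
  G: 0 + 0.75×(0−0) = 0 + 0 = 0 → 0
  B: 128 + 0.75×(0−128) = 128 − 96 = 32 → 32
  → #000020
66% tone:
  R: 0 + 0.66×(128−0) = 0 + 84.48 = 84.48 → 84
  G: 0 + 0.66×(128−0) = 0 + 84.48 = 84.48 → 84
  B: 128 + 0 = 128 → 128
  → #545480

#000020, #545480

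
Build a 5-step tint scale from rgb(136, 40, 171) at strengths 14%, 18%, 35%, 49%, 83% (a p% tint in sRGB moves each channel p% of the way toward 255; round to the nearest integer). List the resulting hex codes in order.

14%: (136 + 16.66 = 152.66→153, 40 + 30.1 = 70.1→70, 171 + 11.76 = 182.76→183) → #9946b7
18%: (136 + 21.42 = 157.42→157, 40 + 38.7 = 78.7→79, 171 + 15.12 = 186.12→186) → #9d4fba
35%: (136 + 41.65 = 177.65→178, 40 + 75.25 = 115.25→115, 171 + 29.4 = 200.4→200) → #b273c8
49%: (136 + 58.31 = 194.31→194, 40 + 105.35 = 145.35→145, 171 + 41.16 = 212.16→212) → #c291d4
83%: (136 + 98.77 = 234.77→235, 40 + 178.45 = 218.45→218, 171 + 69.72 = 240.72→241) → #ebdaf1

#9946b7, #9d4fba, #b273c8, #c291d4, #ebdaf1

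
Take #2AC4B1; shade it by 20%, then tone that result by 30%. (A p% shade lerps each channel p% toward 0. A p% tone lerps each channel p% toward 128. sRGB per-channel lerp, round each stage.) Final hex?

#2AC4B1 is rgb(42, 196, 177).
A 20% shade moves each channel 20% toward 0:
  R: 42 − 8.4 = 33.6 → 34
  G: 196 + 0.2×(0−196) = 196 − 39.2 = 156.8 → 157
  B: 177 + 0.2×(0−177) = 177 − 35.4 = 141.6 → 142
After the shade: rgb(34, 157, 142) = #229D8E.
A 30% tone moves each channel 30% toward 128:
  R: 34 + 28.2 = 62.2 → 62
  G: 157 + 0.3×(128−157) = 157 − 8.7 = 148.3 → 148
  B: 142 + 0.3×(128−142) = 142 − 4.2 = 137.8 → 138
rgb(62, 148, 138) = #3E948A.

#3E948A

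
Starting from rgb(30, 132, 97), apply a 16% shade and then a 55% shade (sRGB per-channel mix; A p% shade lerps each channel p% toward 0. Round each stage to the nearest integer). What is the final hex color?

Lerp each channel 16% toward 0:
  R: 30 − 4.8 = 25.2 → 25
  G: 132 − 21.12 = 110.88 → 111
  B: 97 − 15.52 = 81.48 → 81
After the shade: rgb(25, 111, 81) = #196F51.
Per channel, c → c + 0.55(0 − c):
  R: 25 + 0.55×(0−25) = 25 − 13.75 = 11.25 → 11
  G: 111 + 0.55×(0−111) = 111 − 61.05 = 49.95 → 50
  B: 81 + 0.55×(0−81) = 81 − 44.55 = 36.45 → 36
rgb(11, 50, 36) = #0B3224.

#0B3224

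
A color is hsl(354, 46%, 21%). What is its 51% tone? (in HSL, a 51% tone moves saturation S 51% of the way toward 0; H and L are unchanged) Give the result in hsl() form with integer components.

hsl(354, 23%, 21%)

S moves 51% from 46 toward 0: 46 − 23.46 = 22.54 → 23.
H and L are unchanged.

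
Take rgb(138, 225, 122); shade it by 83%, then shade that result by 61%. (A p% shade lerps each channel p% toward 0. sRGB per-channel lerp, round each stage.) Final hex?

#090f08

Lerp each channel 83% toward 0:
  R: 138 + 0.83×(0−138) = 138 − 114.54 = 23.46 → 23
  G: 225 + 0.83×(0−225) = 225 − 186.75 = 38.25 → 38
  B: 122 − 101.26 = 20.74 → 21
After the shade: rgb(23, 38, 21) = #172615.
Lerp each channel 61% toward 0:
  R: 23 + 0.61×(0−23) = 23 − 14.03 = 8.97 → 9
  G: 38 + 0.61×(0−38) = 38 − 23.18 = 14.82 → 15
  B: 21 + 0.61×(0−21) = 21 − 12.81 = 8.19 → 8
rgb(9, 15, 8) = #090f08.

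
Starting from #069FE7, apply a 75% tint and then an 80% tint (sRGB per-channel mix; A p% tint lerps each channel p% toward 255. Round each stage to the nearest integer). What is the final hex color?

#F3FAFE

#069FE7 is rgb(6, 159, 231).
Per channel, c → c + 0.75(255 − c):
  R: 6 + 186.75 = 192.75 → 193
  G: 159 + 0.75×(255−159) = 159 + 72 = 231 → 231
  B: 231 + 18 = 249 → 249
After the tint: rgb(193, 231, 249) = #C1E7F9.
An 80% tint moves each channel 80% toward 255:
  R: 193 + 0.8×(255−193) = 193 + 49.6 = 242.6 → 243
  G: 231 + 0.8×(255−231) = 231 + 19.2 = 250.2 → 250
  B: 249 + 0.8×(255−249) = 249 + 4.8 = 253.8 → 254
rgb(243, 250, 254) = #F3FAFE.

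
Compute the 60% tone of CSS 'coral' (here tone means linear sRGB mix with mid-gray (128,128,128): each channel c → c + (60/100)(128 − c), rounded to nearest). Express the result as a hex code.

CSS coral is rgb(255, 127, 80).
Per channel, c → c + 0.6(128 − c):
  R: 255 + 0.6×(128−255) = 255 − 76.2 = 178.8 → 179
  G: 127 + 0.6 = 127.6 → 128
  B: 80 + 0.6×(128−80) = 80 + 28.8 = 108.8 → 109
rgb(179, 128, 109) = #b3806d.

#b3806d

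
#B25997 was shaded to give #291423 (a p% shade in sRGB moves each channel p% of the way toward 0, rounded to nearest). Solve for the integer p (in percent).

#B25997 is rgb(178, 89, 151); #291423 is rgb(41, 20, 35).
On the R channel (widest range): 41 ≈ 178 + (p/100)(0 − 178), so p ≈ 100×(41 − 178)/(0 − 178) = -13700/-178 = 76.97.
p = 77 reproduces all three channels after rounding.

77%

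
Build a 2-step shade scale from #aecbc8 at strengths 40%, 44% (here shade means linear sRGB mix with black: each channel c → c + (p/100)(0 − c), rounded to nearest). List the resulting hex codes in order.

#aecbc8 is rgb(174, 203, 200).
40%: (174 − 69.6 = 104.4→104, 203 − 81.2 = 121.8→122, 200 − 80 = 120→120) → #687a78
44%: (174 − 76.56 = 97.44→97, 203 − 89.32 = 113.68→114, 200 − 88 = 112→112) → #617270

#687a78, #617270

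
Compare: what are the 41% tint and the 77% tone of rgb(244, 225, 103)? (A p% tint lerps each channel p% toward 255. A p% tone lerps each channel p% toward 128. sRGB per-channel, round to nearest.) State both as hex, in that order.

#F9EDA5, #9B967A

41% tint:
  R: 244 + 0.41×(255−244) = 244 + 4.51 = 248.51 → 249
  G: 225 + 12.3 = 237.3 → 237
  B: 103 + 0.41×(255−103) = 103 + 62.32 = 165.32 → 165
  → #F9EDA5
77% tone:
  R: 244 + 0.77×(128−244) = 244 − 89.32 = 154.68 → 155
  G: 225 + 0.77×(128−225) = 225 − 74.69 = 150.31 → 150
  B: 103 + 0.77×(128−103) = 103 + 19.25 = 122.25 → 122
  → #9B967A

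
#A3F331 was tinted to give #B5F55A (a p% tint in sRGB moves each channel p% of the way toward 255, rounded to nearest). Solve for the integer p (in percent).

#A3F331 is rgb(163, 243, 49); #B5F55A is rgb(181, 245, 90).
On the B channel (widest range): 90 ≈ 49 + (p/100)(255 − 49), so p ≈ 100×(90 − 49)/(255 − 49) = 4100/206 = 19.90.
p = 20 reproduces all three channels after rounding.

20%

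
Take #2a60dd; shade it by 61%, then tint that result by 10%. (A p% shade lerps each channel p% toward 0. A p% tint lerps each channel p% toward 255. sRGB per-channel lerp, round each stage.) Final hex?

#2a60dd is rgb(42, 96, 221).
Per channel, c → c + 0.61(0 − c):
  R: 42 + 0.61×(0−42) = 42 − 25.62 = 16.38 → 16
  G: 96 − 58.56 = 37.44 → 37
  B: 221 + 0.61×(0−221) = 221 − 134.81 = 86.19 → 86
After the shade: rgb(16, 37, 86) = #102556.
Lerp each channel 10% toward 255:
  R: 16 + 0.1×(255−16) = 16 + 23.9 = 39.9 → 40
  G: 37 + 21.8 = 58.8 → 59
  B: 86 + 0.1×(255−86) = 86 + 16.9 = 102.9 → 103
rgb(40, 59, 103) = #283b67.

#283b67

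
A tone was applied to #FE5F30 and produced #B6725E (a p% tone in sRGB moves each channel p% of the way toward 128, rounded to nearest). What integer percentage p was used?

57%

#FE5F30 is rgb(254, 95, 48); #B6725E is rgb(182, 114, 94).
On the R channel (widest range): 182 ≈ 254 + (p/100)(128 − 254), so p ≈ 100×(182 − 254)/(128 − 254) = -7200/-126 = 57.14.
p = 57 reproduces all three channels after rounding.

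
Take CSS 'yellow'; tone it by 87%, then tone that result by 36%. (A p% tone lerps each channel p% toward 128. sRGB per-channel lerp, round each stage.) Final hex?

CSS yellow is rgb(255, 255, 0).
An 87% tone moves each channel 87% toward 128:
  R: 255 − 110.49 = 144.51 → 145
  G: 255 + 0.87×(128−255) = 255 − 110.49 = 144.51 → 145
  B: 0 + 0.87×(128−0) = 0 + 111.36 = 111.36 → 111
After the tone: rgb(145, 145, 111) = #91916f.
Per channel, c → c + 0.36(128 − c):
  R: 145 − 6.12 = 138.88 → 139
  G: 145 + 0.36×(128−145) = 145 − 6.12 = 138.88 → 139
  B: 111 + 0.36×(128−111) = 111 + 6.12 = 117.12 → 117
rgb(139, 139, 117) = #8b8b75.

#8b8b75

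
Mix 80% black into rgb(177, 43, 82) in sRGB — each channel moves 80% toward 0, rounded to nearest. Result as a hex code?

#230910

Per channel, c → c + 0.8(0 − c):
  R: 177 + 0.8×(0−177) = 177 − 141.6 = 35.4 → 35
  G: 43 − 34.4 = 8.6 → 9
  B: 82 + 0.8×(0−82) = 82 − 65.6 = 16.4 → 16
rgb(35, 9, 16) = #230910.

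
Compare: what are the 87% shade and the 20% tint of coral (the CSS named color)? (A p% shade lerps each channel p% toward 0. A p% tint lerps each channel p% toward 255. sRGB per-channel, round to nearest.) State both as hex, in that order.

#21110A, #FF9973

CSS coral is rgb(255, 127, 80).
87% shade:
  R: 255 + 0.87×(0−255) = 255 − 221.85 = 33.15 → 33
  G: 127 + 0.87×(0−127) = 127 − 110.49 = 16.51 → 17
  B: 80 + 0.87×(0−80) = 80 − 69.6 = 10.4 → 10
  → #21110A
20% tint:
  R: 255 + 0.2×(255−255) = 255 + 0 = 255 → 255
  G: 127 + 0.2×(255−127) = 127 + 25.6 = 152.6 → 153
  B: 80 + 35 = 115 → 115
  → #FF9973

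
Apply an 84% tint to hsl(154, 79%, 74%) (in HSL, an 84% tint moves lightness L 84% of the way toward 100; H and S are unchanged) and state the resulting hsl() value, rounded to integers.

hsl(154, 79%, 96%)

L moves 84% from 74 toward 100: 74 + 21.84 = 95.84 → 96.
H and S are unchanged.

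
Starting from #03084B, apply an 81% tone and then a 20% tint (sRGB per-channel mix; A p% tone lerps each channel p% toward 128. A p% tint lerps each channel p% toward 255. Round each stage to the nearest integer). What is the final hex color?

#868791

#03084B is rgb(3, 8, 75).
Per channel, c → c + 0.81(128 − c):
  R: 3 + 0.81×(128−3) = 3 + 101.25 = 104.25 → 104
  G: 8 + 0.81×(128−8) = 8 + 97.2 = 105.2 → 105
  B: 75 + 42.93 = 117.93 → 118
After the tone: rgb(104, 105, 118) = #686976.
A 20% tint moves each channel 20% toward 255:
  R: 104 + 30.2 = 134.2 → 134
  G: 105 + 0.2×(255−105) = 105 + 30 = 135 → 135
  B: 118 + 0.2×(255−118) = 118 + 27.4 = 145.4 → 145
rgb(134, 135, 145) = #868791.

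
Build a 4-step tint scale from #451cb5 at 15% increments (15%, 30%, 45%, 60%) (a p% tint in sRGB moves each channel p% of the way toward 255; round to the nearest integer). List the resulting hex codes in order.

#613ec0, #7d60cb, #9982d6, #b5a4e1

#451cb5 is rgb(69, 28, 181).
15%: (69 + 27.9 = 96.9→97, 28 + 34.05 = 62.05→62, 181 + 11.1 = 192.1→192) → #613ec0
30%: (69 + 55.8 = 124.8→125, 28 + 68.1 = 96.1→96, 181 + 22.2 = 203.2→203) → #7d60cb
45%: (69 + 83.7 = 152.7→153, 28 + 102.15 = 130.15→130, 181 + 33.3 = 214.3→214) → #9982d6
60%: (69 + 111.6 = 180.6→181, 28 + 136.2 = 164.2→164, 181 + 44.4 = 225.4→225) → #b5a4e1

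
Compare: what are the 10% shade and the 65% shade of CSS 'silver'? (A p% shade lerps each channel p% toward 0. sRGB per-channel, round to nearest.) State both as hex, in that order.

CSS silver is rgb(192, 192, 192).
10% shade:
  R: 192 + 0.1×(0−192) = 192 − 19.2 = 172.8 → 173
  G: 192 − 19.2 = 172.8 → 173
  B: 192 + 0.1×(0−192) = 192 − 19.2 = 172.8 → 173
  → #ADADAD
65% shade:
  R: 192 − 124.8 = 67.2 → 67
  G: 192 − 124.8 = 67.2 → 67
  B: 192 + 0.65×(0−192) = 192 − 124.8 = 67.2 → 67
  → #434343

#ADADAD, #434343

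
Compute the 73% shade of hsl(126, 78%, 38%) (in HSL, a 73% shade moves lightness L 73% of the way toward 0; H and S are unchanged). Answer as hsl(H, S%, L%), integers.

L moves 73% from 38 toward 0: 38 − 27.74 = 10.26 → 10.
H and S are unchanged.

hsl(126, 78%, 10%)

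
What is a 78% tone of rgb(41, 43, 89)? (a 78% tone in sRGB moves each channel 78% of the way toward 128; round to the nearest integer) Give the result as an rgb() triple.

A 78% tone moves each channel 78% toward 128:
  R: 41 + 67.86 = 108.86 → 109
  G: 43 + 66.3 = 109.3 → 109
  B: 89 + 0.78×(128−89) = 89 + 30.42 = 119.42 → 119

rgb(109, 109, 119)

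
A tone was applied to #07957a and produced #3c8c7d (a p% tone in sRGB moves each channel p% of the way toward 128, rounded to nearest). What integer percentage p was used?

#07957a is rgb(7, 149, 122); #3c8c7d is rgb(60, 140, 125).
On the R channel (widest range): 60 ≈ 7 + (p/100)(128 − 7), so p ≈ 100×(60 − 7)/(128 − 7) = 5300/121 = 43.80.
p = 44 reproduces all three channels after rounding.

44%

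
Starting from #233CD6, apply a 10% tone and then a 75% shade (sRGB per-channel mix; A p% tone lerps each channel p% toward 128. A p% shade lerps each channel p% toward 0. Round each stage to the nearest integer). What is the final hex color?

#0B1133

#233CD6 is rgb(35, 60, 214).
Lerp each channel 10% toward 128:
  R: 35 + 0.1×(128−35) = 35 + 9.3 = 44.3 → 44
  G: 60 + 0.1×(128−60) = 60 + 6.8 = 66.8 → 67
  B: 214 − 8.6 = 205.4 → 205
After the tone: rgb(44, 67, 205) = #2C43CD.
Per channel, c → c + 0.75(0 − c):
  R: 44 + 0.75×(0−44) = 44 − 33 = 11 → 11
  G: 67 + 0.75×(0−67) = 67 − 50.25 = 16.75 → 17
  B: 205 + 0.75×(0−205) = 205 − 153.75 = 51.25 → 51
rgb(11, 17, 51) = #0B1133.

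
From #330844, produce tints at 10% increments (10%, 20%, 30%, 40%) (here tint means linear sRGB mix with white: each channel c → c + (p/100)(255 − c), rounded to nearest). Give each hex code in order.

#330844 is rgb(51, 8, 68).
10%: (51 + 20.4 = 71.4→71, 8 + 24.7 = 32.7→33, 68 + 18.7 = 86.7→87) → #472157
20%: (51 + 40.8 = 91.8→92, 8 + 49.4 = 57.4→57, 68 + 37.4 = 105.4→105) → #5C3969
30%: (51 + 61.2 = 112.2→112, 8 + 74.1 = 82.1→82, 68 + 56.1 = 124.1→124) → #70527C
40%: (51 + 81.6 = 132.6→133, 8 + 98.8 = 106.8→107, 68 + 74.8 = 142.8→143) → #856B8F

#472157, #5C3969, #70527C, #856B8F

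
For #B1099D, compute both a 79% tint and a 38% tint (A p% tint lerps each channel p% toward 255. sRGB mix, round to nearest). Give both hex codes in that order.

#B1099D is rgb(177, 9, 157).
79% tint:
  R: 177 + 61.62 = 238.62 → 239
  G: 9 + 0.79×(255−9) = 9 + 194.34 = 203.34 → 203
  B: 157 + 0.79×(255−157) = 157 + 77.42 = 234.42 → 234
  → #EFCBEA
38% tint:
  R: 177 + 0.38×(255−177) = 177 + 29.64 = 206.64 → 207
  G: 9 + 93.48 = 102.48 → 102
  B: 157 + 0.38×(255−157) = 157 + 37.24 = 194.24 → 194
  → #CF66C2

#EFCBEA, #CF66C2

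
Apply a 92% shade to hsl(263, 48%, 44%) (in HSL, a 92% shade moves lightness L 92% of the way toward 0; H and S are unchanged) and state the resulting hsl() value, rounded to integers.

L moves 92% from 44 toward 0: 44 − 40.48 = 3.52 → 4.
H and S are unchanged.

hsl(263, 48%, 4%)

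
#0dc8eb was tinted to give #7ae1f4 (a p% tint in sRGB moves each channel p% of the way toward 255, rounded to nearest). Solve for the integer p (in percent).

#0dc8eb is rgb(13, 200, 235); #7ae1f4 is rgb(122, 225, 244).
On the R channel (widest range): 122 ≈ 13 + (p/100)(255 − 13), so p ≈ 100×(122 − 13)/(255 − 13) = 10900/242 = 45.04.
p = 45 reproduces all three channels after rounding.

45%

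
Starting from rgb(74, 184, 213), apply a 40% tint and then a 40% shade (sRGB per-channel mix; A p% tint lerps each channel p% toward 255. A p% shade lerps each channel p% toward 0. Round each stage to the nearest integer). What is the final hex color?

#587f8a

Lerp each channel 40% toward 255:
  R: 74 + 72.4 = 146.4 → 146
  G: 184 + 28.4 = 212.4 → 212
  B: 213 + 16.8 = 229.8 → 230
After the tint: rgb(146, 212, 230) = #92d4e6.
Lerp each channel 40% toward 0:
  R: 146 − 58.4 = 87.6 → 88
  G: 212 + 0.4×(0−212) = 212 − 84.8 = 127.2 → 127
  B: 230 + 0.4×(0−230) = 230 − 92 = 138 → 138
rgb(88, 127, 138) = #587f8a.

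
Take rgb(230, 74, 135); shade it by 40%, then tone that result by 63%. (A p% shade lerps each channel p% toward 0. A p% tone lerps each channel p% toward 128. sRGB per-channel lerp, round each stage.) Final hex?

A 40% shade moves each channel 40% toward 0:
  R: 230 + 0.4×(0−230) = 230 − 92 = 138 → 138
  G: 74 + 0.4×(0−74) = 74 − 29.6 = 44.4 → 44
  B: 135 + 0.4×(0−135) = 135 − 54 = 81 → 81
After the shade: rgb(138, 44, 81) = #8a2c51.
A 63% tone moves each channel 63% toward 128:
  R: 138 − 6.3 = 131.7 → 132
  G: 44 + 0.63×(128−44) = 44 + 52.92 = 96.92 → 97
  B: 81 + 29.61 = 110.61 → 111
rgb(132, 97, 111) = #84616f.

#84616f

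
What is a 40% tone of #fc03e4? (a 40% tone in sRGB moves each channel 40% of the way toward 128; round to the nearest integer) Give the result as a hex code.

#ca35bc

#fc03e4 is rgb(252, 3, 228).
A 40% tone moves each channel 40% toward 128:
  R: 252 − 49.6 = 202.4 → 202
  G: 3 + 0.4×(128−3) = 3 + 50 = 53 → 53
  B: 228 − 40 = 188 → 188
rgb(202, 53, 188) = #ca35bc.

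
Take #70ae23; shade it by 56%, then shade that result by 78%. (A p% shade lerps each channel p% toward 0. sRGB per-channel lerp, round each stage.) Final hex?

#0b1103

#70ae23 is rgb(112, 174, 35).
Lerp each channel 56% toward 0:
  R: 112 + 0.56×(0−112) = 112 − 62.72 = 49.28 → 49
  G: 174 + 0.56×(0−174) = 174 − 97.44 = 76.56 → 77
  B: 35 − 19.6 = 15.4 → 15
After the shade: rgb(49, 77, 15) = #314d0f.
A 78% shade moves each channel 78% toward 0:
  R: 49 − 38.22 = 10.78 → 11
  G: 77 + 0.78×(0−77) = 77 − 60.06 = 16.94 → 17
  B: 15 + 0.78×(0−15) = 15 − 11.7 = 3.3 → 3
rgb(11, 17, 3) = #0b1103.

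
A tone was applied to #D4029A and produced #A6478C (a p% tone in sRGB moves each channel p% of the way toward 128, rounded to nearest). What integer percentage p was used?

55%

#D4029A is rgb(212, 2, 154); #A6478C is rgb(166, 71, 140).
On the G channel (widest range): 71 ≈ 2 + (p/100)(128 − 2), so p ≈ 100×(71 − 2)/(128 − 2) = 6900/126 = 54.76.
p = 55 reproduces all three channels after rounding.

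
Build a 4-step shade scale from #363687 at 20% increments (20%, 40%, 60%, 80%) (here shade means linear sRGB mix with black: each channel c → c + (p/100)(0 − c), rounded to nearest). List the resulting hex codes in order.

#2B2B6C, #202051, #161636, #0B0B1B

#363687 is rgb(54, 54, 135).
20%: (54 − 10.8 = 43.2→43, 54 − 10.8 = 43.2→43, 135 − 27 = 108→108) → #2B2B6C
40%: (54 − 21.6 = 32.4→32, 54 − 21.6 = 32.4→32, 135 − 54 = 81→81) → #202051
60%: (54 − 32.4 = 21.6→22, 54 − 32.4 = 21.6→22, 135 − 81 = 54→54) → #161636
80%: (54 − 43.2 = 10.8→11, 54 − 43.2 = 10.8→11, 135 − 108 = 27→27) → #0B0B1B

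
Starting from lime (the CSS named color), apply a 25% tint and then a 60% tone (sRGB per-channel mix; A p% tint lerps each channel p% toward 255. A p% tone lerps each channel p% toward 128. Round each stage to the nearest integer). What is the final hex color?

CSS lime is rgb(0, 255, 0).
Lerp each channel 25% toward 255:
  R: 0 + 63.75 = 63.75 → 64
  G: 255 + 0 = 255 → 255
  B: 0 + 0.25×(255−0) = 0 + 63.75 = 63.75 → 64
After the tint: rgb(64, 255, 64) = #40FF40.
Lerp each channel 60% toward 128:
  R: 64 + 0.6×(128−64) = 64 + 38.4 = 102.4 → 102
  G: 255 + 0.6×(128−255) = 255 − 76.2 = 178.8 → 179
  B: 64 + 0.6×(128−64) = 64 + 38.4 = 102.4 → 102
rgb(102, 179, 102) = #66B366.

#66B366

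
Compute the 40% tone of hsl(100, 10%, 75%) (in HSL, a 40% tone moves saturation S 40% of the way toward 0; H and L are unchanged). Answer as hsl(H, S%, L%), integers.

S moves 40% from 10 toward 0: 10 − 4 = 6 → 6.
H and L are unchanged.

hsl(100, 6%, 75%)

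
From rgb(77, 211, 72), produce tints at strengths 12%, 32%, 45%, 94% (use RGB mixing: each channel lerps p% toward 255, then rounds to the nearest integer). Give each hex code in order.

12%: (77 + 21.36 = 98.36→98, 211 + 5.28 = 216.28→216, 72 + 21.96 = 93.96→94) → #62d85e
32%: (77 + 56.96 = 133.96→134, 211 + 14.08 = 225.08→225, 72 + 58.56 = 130.56→131) → #86e183
45%: (77 + 80.1 = 157.1→157, 211 + 19.8 = 230.8→231, 72 + 82.35 = 154.35→154) → #9de79a
94%: (77 + 167.32 = 244.32→244, 211 + 41.36 = 252.36→252, 72 + 172.02 = 244.02→244) → #f4fcf4

#62d85e, #86e183, #9de79a, #f4fcf4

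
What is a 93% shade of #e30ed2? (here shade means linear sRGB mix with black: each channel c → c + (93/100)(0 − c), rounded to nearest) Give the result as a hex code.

#10010f

#e30ed2 is rgb(227, 14, 210).
Per channel, c → c + 0.93(0 − c):
  R: 227 − 211.11 = 15.89 → 16
  G: 14 − 13.02 = 0.98 → 1
  B: 210 − 195.3 = 14.7 → 15
rgb(16, 1, 15) = #10010f.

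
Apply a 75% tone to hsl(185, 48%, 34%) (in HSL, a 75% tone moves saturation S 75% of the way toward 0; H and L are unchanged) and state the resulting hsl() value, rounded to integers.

S moves 75% from 48 toward 0: 48 − 36 = 12 → 12.
H and L are unchanged.

hsl(185, 12%, 34%)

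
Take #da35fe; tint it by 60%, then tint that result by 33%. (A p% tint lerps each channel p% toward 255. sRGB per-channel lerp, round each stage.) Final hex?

#da35fe is rgb(218, 53, 254).
A 60% tint moves each channel 60% toward 255:
  R: 218 + 0.6×(255−218) = 218 + 22.2 = 240.2 → 240
  G: 53 + 121.2 = 174.2 → 174
  B: 254 + 0.6×(255−254) = 254 + 0.6 = 254.6 → 255
After the tint: rgb(240, 174, 255) = #f0aeff.
Per channel, c → c + 0.33(255 − c):
  R: 240 + 0.33×(255−240) = 240 + 4.95 = 244.95 → 245
  G: 174 + 26.73 = 200.73 → 201
  B: 255 + 0 = 255 → 255
rgb(245, 201, 255) = #f5c9ff.

#f5c9ff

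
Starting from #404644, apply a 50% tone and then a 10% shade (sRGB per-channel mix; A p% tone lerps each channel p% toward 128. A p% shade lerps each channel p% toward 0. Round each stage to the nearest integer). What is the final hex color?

#565958

#404644 is rgb(64, 70, 68).
Per channel, c → c + 0.5(128 − c):
  R: 64 + 0.5×(128−64) = 64 + 32 = 96 → 96
  G: 70 + 0.5×(128−70) = 70 + 29 = 99 → 99
  B: 68 + 0.5×(128−68) = 68 + 30 = 98 → 98
After the tone: rgb(96, 99, 98) = #606362.
Lerp each channel 10% toward 0:
  R: 96 + 0.1×(0−96) = 96 − 9.6 = 86.4 → 86
  G: 99 − 9.9 = 89.1 → 89
  B: 98 − 9.8 = 88.2 → 88
rgb(86, 89, 88) = #565958.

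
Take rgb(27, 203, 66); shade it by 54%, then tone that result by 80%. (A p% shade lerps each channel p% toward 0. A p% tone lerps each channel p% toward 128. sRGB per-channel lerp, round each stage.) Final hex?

#69796c

Lerp each channel 54% toward 0:
  R: 27 − 14.58 = 12.42 → 12
  G: 203 + 0.54×(0−203) = 203 − 109.62 = 93.38 → 93
  B: 66 + 0.54×(0−66) = 66 − 35.64 = 30.36 → 30
After the shade: rgb(12, 93, 30) = #0c5d1e.
Lerp each channel 80% toward 128:
  R: 12 + 92.8 = 104.8 → 105
  G: 93 + 0.8×(128−93) = 93 + 28 = 121 → 121
  B: 30 + 0.8×(128−30) = 30 + 78.4 = 108.4 → 108
rgb(105, 121, 108) = #69796c.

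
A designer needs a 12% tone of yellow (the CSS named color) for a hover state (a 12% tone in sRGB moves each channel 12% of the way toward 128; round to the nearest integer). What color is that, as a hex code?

CSS yellow is rgb(255, 255, 0).
Per channel, c → c + 0.12(128 − c):
  R: 255 − 15.24 = 239.76 → 240
  G: 255 + 0.12×(128−255) = 255 − 15.24 = 239.76 → 240
  B: 0 + 15.36 = 15.36 → 15
rgb(240, 240, 15) = #f0f00f.

#f0f00f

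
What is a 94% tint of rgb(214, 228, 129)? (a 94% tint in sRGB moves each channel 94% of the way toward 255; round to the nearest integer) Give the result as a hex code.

#FDFDF7

A 94% tint moves each channel 94% toward 255:
  R: 214 + 38.54 = 252.54 → 253
  G: 228 + 0.94×(255−228) = 228 + 25.38 = 253.38 → 253
  B: 129 + 118.44 = 247.44 → 247
rgb(253, 253, 247) = #FDFDF7.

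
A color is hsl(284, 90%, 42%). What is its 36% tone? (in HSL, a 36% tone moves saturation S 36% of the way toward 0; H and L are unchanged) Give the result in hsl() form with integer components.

hsl(284, 58%, 42%)

S moves 36% from 90 toward 0: 90 − 32.4 = 57.6 → 58.
H and L are unchanged.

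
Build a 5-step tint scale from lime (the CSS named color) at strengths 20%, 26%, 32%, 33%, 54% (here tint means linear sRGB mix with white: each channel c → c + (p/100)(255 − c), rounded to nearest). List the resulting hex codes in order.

#33FF33, #42FF42, #52FF52, #54FF54, #8AFF8A

CSS lime is rgb(0, 255, 0).
20%: (0 + 51 = 51→51, 255→255, 0 + 51 = 51→51) → #33FF33
26%: (0 + 66.3 = 66.3→66, 255→255, 0 + 66.3 = 66.3→66) → #42FF42
32%: (0 + 81.6 = 81.6→82, 255→255, 0 + 81.6 = 81.6→82) → #52FF52
33%: (0 + 84.15 = 84.15→84, 255→255, 0 + 84.15 = 84.15→84) → #54FF54
54%: (0 + 137.7 = 137.7→138, 255→255, 0 + 137.7 = 137.7→138) → #8AFF8A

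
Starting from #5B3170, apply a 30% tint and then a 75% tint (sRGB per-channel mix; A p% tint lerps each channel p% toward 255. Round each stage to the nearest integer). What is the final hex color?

#5B3170 is rgb(91, 49, 112).
A 30% tint moves each channel 30% toward 255:
  R: 91 + 49.2 = 140.2 → 140
  G: 49 + 0.3×(255−49) = 49 + 61.8 = 110.8 → 111
  B: 112 + 42.9 = 154.9 → 155
After the tint: rgb(140, 111, 155) = #8C6F9B.
Lerp each channel 75% toward 255:
  R: 140 + 0.75×(255−140) = 140 + 86.25 = 226.25 → 226
  G: 111 + 108 = 219 → 219
  B: 155 + 75 = 230 → 230
rgb(226, 219, 230) = #E2DBE6.

#E2DBE6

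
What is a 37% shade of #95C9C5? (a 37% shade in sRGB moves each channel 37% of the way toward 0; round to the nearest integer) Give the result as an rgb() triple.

rgb(94, 127, 124)

#95C9C5 is rgb(149, 201, 197).
Per channel, c → c + 0.37(0 − c):
  R: 149 + 0.37×(0−149) = 149 − 55.13 = 93.87 → 94
  G: 201 + 0.37×(0−201) = 201 − 74.37 = 126.63 → 127
  B: 197 − 72.89 = 124.11 → 124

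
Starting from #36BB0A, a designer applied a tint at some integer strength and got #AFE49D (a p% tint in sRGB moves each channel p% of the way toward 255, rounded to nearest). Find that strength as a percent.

60%

#36BB0A is rgb(54, 187, 10); #AFE49D is rgb(175, 228, 157).
On the B channel (widest range): 157 ≈ 10 + (p/100)(255 − 10), so p ≈ 100×(157 − 10)/(255 − 10) = 14700/245 = 60.00.
p = 60 reproduces all three channels after rounding.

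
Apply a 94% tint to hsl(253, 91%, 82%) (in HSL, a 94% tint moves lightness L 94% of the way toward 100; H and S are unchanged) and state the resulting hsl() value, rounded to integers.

hsl(253, 91%, 99%)

L moves 94% from 82 toward 100: 82 + 16.92 = 98.92 → 99.
H and S are unchanged.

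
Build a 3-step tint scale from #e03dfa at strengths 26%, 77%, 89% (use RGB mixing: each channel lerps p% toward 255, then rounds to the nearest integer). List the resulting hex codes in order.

#e86ffb, #f8d2fe, #fceafe

#e03dfa is rgb(224, 61, 250).
26%: (224 + 8.06 = 232.06→232, 61 + 50.44 = 111.44→111, 250 + 1.3 = 251.3→251) → #e86ffb
77%: (224 + 23.87 = 247.87→248, 61 + 149.38 = 210.38→210, 250 + 3.85 = 253.85→254) → #f8d2fe
89%: (224 + 27.59 = 251.59→252, 61 + 172.66 = 233.66→234, 250 + 4.45 = 254.45→254) → #fceafe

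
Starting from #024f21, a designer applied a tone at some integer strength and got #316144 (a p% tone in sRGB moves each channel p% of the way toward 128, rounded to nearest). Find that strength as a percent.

37%

#024f21 is rgb(2, 79, 33); #316144 is rgb(49, 97, 68).
On the R channel (widest range): 49 ≈ 2 + (p/100)(128 − 2), so p ≈ 100×(49 − 2)/(128 − 2) = 4700/126 = 37.30.
p = 37 reproduces all three channels after rounding.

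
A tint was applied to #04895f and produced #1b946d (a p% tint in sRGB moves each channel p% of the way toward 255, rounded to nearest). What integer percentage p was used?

9%

#04895f is rgb(4, 137, 95); #1b946d is rgb(27, 148, 109).
On the R channel (widest range): 27 ≈ 4 + (p/100)(255 − 4), so p ≈ 100×(27 − 4)/(255 − 4) = 2300/251 = 9.16.
p = 9 reproduces all three channels after rounding.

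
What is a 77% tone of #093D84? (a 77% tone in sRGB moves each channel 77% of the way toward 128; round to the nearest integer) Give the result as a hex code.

#657181

#093D84 is rgb(9, 61, 132).
A 77% tone moves each channel 77% toward 128:
  R: 9 + 0.77×(128−9) = 9 + 91.63 = 100.63 → 101
  G: 61 + 0.77×(128−61) = 61 + 51.59 = 112.59 → 113
  B: 132 − 3.08 = 128.92 → 129
rgb(101, 113, 129) = #657181.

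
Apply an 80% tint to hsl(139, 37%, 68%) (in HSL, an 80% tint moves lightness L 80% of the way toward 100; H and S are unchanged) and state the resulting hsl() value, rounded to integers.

hsl(139, 37%, 94%)

L moves 80% from 68 toward 100: 68 + 25.6 = 93.6 → 94.
H and S are unchanged.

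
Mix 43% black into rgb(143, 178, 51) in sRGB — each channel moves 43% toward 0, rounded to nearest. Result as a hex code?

#52651D

Per channel, c → c + 0.43(0 − c):
  R: 143 + 0.43×(0−143) = 143 − 61.49 = 81.51 → 82
  G: 178 + 0.43×(0−178) = 178 − 76.54 = 101.46 → 101
  B: 51 + 0.43×(0−51) = 51 − 21.93 = 29.07 → 29
rgb(82, 101, 29) = #52651D.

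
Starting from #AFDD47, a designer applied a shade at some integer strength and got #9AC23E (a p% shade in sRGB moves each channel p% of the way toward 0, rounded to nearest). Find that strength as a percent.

#AFDD47 is rgb(175, 221, 71); #9AC23E is rgb(154, 194, 62).
On the G channel (widest range): 194 ≈ 221 + (p/100)(0 − 221), so p ≈ 100×(194 − 221)/(0 − 221) = -2700/-221 = 12.22.
p = 12 reproduces all three channels after rounding.

12%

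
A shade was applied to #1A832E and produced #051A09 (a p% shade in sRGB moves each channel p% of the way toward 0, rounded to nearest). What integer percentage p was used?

80%

#1A832E is rgb(26, 131, 46); #051A09 is rgb(5, 26, 9).
On the G channel (widest range): 26 ≈ 131 + (p/100)(0 − 131), so p ≈ 100×(26 − 131)/(0 − 131) = -10500/-131 = 80.15.
p = 80 reproduces all three channels after rounding.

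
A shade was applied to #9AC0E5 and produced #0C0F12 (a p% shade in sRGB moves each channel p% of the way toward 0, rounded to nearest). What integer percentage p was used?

#9AC0E5 is rgb(154, 192, 229); #0C0F12 is rgb(12, 15, 18).
On the B channel (widest range): 18 ≈ 229 + (p/100)(0 − 229), so p ≈ 100×(18 − 229)/(0 − 229) = -21100/-229 = 92.14.
p = 92 reproduces all three channels after rounding.

92%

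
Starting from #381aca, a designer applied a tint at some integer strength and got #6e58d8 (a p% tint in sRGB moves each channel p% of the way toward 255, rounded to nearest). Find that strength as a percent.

27%

#381aca is rgb(56, 26, 202); #6e58d8 is rgb(110, 88, 216).
On the G channel (widest range): 88 ≈ 26 + (p/100)(255 − 26), so p ≈ 100×(88 − 26)/(255 − 26) = 6200/229 = 27.07.
p = 27 reproduces all three channels after rounding.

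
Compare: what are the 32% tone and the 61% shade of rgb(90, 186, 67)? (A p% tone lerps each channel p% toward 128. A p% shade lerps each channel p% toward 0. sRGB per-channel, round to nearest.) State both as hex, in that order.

32% tone:
  R: 90 + 12.16 = 102.16 → 102
  G: 186 + 0.32×(128−186) = 186 − 18.56 = 167.44 → 167
  B: 67 + 19.52 = 86.52 → 87
  → #66A757
61% shade:
  R: 90 + 0.61×(0−90) = 90 − 54.9 = 35.1 → 35
  G: 186 − 113.46 = 72.54 → 73
  B: 67 − 40.87 = 26.13 → 26
  → #23491A

#66A757, #23491A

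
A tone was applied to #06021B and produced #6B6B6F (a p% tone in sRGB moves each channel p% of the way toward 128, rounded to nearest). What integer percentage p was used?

#06021B is rgb(6, 2, 27); #6B6B6F is rgb(107, 107, 111).
On the G channel (widest range): 107 ≈ 2 + (p/100)(128 − 2), so p ≈ 100×(107 − 2)/(128 − 2) = 10500/126 = 83.33.
p = 83 reproduces all three channels after rounding.

83%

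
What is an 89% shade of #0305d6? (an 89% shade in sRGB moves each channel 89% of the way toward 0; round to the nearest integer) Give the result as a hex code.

#0305d6 is rgb(3, 5, 214).
Per channel, c → c + 0.89(0 − c):
  R: 3 + 0.89×(0−3) = 3 − 2.67 = 0.33 → 0
  G: 5 + 0.89×(0−5) = 5 − 4.45 = 0.55 → 1
  B: 214 + 0.89×(0−214) = 214 − 190.46 = 23.54 → 24
rgb(0, 1, 24) = #000118.

#000118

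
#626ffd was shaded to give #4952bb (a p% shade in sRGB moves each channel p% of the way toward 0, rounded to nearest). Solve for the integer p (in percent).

26%

#626ffd is rgb(98, 111, 253); #4952bb is rgb(73, 82, 187).
On the B channel (widest range): 187 ≈ 253 + (p/100)(0 − 253), so p ≈ 100×(187 − 253)/(0 − 253) = -6600/-253 = 26.09.
p = 26 reproduces all three channels after rounding.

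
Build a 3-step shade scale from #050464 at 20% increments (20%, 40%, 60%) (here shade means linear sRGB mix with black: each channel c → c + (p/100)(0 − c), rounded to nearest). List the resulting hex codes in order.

#050464 is rgb(5, 4, 100).
20%: (5 − 1 = 4→4, 4 − 0.8 = 3.2→3, 100 − 20 = 80→80) → #040350
40%: (5 − 2 = 3→3, 4 − 1.6 = 2.4→2, 100 − 40 = 60→60) → #03023c
60%: (5 − 3 = 2→2, 4 − 2.4 = 1.6→2, 100 − 60 = 40→40) → #020228

#040350, #03023c, #020228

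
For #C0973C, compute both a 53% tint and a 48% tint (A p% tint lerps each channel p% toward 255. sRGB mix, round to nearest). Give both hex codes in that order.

#C0973C is rgb(192, 151, 60).
53% tint:
  R: 192 + 0.53×(255−192) = 192 + 33.39 = 225.39 → 225
  G: 151 + 55.12 = 206.12 → 206
  B: 60 + 103.35 = 163.35 → 163
  → #E1CEA3
48% tint:
  R: 192 + 0.48×(255−192) = 192 + 30.24 = 222.24 → 222
  G: 151 + 0.48×(255−151) = 151 + 49.92 = 200.92 → 201
  B: 60 + 93.6 = 153.6 → 154
  → #DEC99A

#E1CEA3, #DEC99A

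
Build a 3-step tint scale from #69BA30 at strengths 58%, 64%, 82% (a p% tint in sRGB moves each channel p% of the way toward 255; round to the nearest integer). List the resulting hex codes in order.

#C0E2A8, #C9E6B4, #E4F3DA

#69BA30 is rgb(105, 186, 48).
58%: (105 + 87 = 192→192, 186 + 40.02 = 226.02→226, 48 + 120.06 = 168.06→168) → #C0E2A8
64%: (105 + 96 = 201→201, 186 + 44.16 = 230.16→230, 48 + 132.48 = 180.48→180) → #C9E6B4
82%: (105 + 123 = 228→228, 186 + 56.58 = 242.58→243, 48 + 169.74 = 217.74→218) → #E4F3DA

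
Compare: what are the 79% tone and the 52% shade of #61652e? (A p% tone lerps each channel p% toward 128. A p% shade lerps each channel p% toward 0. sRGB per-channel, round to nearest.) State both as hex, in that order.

#797a6f, #2f3016

#61652e is rgb(97, 101, 46).
79% tone:
  R: 97 + 24.49 = 121.49 → 121
  G: 101 + 0.79×(128−101) = 101 + 21.33 = 122.33 → 122
  B: 46 + 0.79×(128−46) = 46 + 64.78 = 110.78 → 111
  → #797a6f
52% shade:
  R: 97 − 50.44 = 46.56 → 47
  G: 101 + 0.52×(0−101) = 101 − 52.52 = 48.48 → 48
  B: 46 + 0.52×(0−46) = 46 − 23.92 = 22.08 → 22
  → #2f3016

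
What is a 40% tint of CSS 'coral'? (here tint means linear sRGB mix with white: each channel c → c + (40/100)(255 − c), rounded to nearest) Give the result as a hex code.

CSS coral is rgb(255, 127, 80).
Per channel, c → c + 0.4(255 − c):
  R: 255 + 0.4×(255−255) = 255 + 0 = 255 → 255
  G: 127 + 0.4×(255−127) = 127 + 51.2 = 178.2 → 178
  B: 80 + 70 = 150 → 150
rgb(255, 178, 150) = #FFB296.

#FFB296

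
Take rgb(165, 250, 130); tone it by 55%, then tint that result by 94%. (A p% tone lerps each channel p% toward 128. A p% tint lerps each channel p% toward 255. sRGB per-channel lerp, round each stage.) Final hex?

Lerp each channel 55% toward 128:
  R: 165 + 0.55×(128−165) = 165 − 20.35 = 144.65 → 145
  G: 250 − 67.1 = 182.9 → 183
  B: 130 + 0.55×(128−130) = 130 − 1.1 = 128.9 → 129
After the tone: rgb(145, 183, 129) = #91B781.
Per channel, c → c + 0.94(255 − c):
  R: 145 + 103.4 = 248.4 → 248
  G: 183 + 0.94×(255−183) = 183 + 67.68 = 250.68 → 251
  B: 129 + 0.94×(255−129) = 129 + 118.44 = 247.44 → 247
rgb(248, 251, 247) = #F8FBF7.

#F8FBF7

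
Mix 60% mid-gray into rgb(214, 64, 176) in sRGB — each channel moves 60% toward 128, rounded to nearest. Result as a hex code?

#A26693

Per channel, c → c + 0.6(128 − c):
  R: 214 − 51.6 = 162.4 → 162
  G: 64 + 38.4 = 102.4 → 102
  B: 176 − 28.8 = 147.2 → 147
rgb(162, 102, 147) = #A26693.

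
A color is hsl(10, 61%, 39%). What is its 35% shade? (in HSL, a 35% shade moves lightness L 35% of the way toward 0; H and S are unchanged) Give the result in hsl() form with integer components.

hsl(10, 61%, 25%)

L moves 35% from 39 toward 0: 39 − 13.65 = 25.35 → 25.
H and S are unchanged.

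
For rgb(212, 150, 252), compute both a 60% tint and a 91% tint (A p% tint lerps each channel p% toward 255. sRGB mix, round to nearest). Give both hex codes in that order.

60% tint:
  R: 212 + 0.6×(255−212) = 212 + 25.8 = 237.8 → 238
  G: 150 + 0.6×(255−150) = 150 + 63 = 213 → 213
  B: 252 + 0.6×(255−252) = 252 + 1.8 = 253.8 → 254
  → #eed5fe
91% tint:
  R: 212 + 0.91×(255−212) = 212 + 39.13 = 251.13 → 251
  G: 150 + 95.55 = 245.55 → 246
  B: 252 + 0.91×(255−252) = 252 + 2.73 = 254.73 → 255
  → #fbf6ff

#eed5fe, #fbf6ff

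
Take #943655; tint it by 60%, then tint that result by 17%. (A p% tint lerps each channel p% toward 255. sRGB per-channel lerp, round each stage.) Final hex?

#943655 is rgb(148, 54, 85).
A 60% tint moves each channel 60% toward 255:
  R: 148 + 64.2 = 212.2 → 212
  G: 54 + 120.6 = 174.6 → 175
  B: 85 + 0.6×(255−85) = 85 + 102 = 187 → 187
After the tint: rgb(212, 175, 187) = #D4AFBB.
A 17% tint moves each channel 17% toward 255:
  R: 212 + 7.31 = 219.31 → 219
  G: 175 + 0.17×(255−175) = 175 + 13.6 = 188.6 → 189
  B: 187 + 0.17×(255−187) = 187 + 11.56 = 198.56 → 199
rgb(219, 189, 199) = #DBBDC7.

#DBBDC7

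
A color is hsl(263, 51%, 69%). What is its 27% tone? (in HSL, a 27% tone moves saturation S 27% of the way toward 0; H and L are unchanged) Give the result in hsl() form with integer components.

hsl(263, 37%, 69%)

S moves 27% from 51 toward 0: 51 − 13.77 = 37.23 → 37.
H and L are unchanged.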